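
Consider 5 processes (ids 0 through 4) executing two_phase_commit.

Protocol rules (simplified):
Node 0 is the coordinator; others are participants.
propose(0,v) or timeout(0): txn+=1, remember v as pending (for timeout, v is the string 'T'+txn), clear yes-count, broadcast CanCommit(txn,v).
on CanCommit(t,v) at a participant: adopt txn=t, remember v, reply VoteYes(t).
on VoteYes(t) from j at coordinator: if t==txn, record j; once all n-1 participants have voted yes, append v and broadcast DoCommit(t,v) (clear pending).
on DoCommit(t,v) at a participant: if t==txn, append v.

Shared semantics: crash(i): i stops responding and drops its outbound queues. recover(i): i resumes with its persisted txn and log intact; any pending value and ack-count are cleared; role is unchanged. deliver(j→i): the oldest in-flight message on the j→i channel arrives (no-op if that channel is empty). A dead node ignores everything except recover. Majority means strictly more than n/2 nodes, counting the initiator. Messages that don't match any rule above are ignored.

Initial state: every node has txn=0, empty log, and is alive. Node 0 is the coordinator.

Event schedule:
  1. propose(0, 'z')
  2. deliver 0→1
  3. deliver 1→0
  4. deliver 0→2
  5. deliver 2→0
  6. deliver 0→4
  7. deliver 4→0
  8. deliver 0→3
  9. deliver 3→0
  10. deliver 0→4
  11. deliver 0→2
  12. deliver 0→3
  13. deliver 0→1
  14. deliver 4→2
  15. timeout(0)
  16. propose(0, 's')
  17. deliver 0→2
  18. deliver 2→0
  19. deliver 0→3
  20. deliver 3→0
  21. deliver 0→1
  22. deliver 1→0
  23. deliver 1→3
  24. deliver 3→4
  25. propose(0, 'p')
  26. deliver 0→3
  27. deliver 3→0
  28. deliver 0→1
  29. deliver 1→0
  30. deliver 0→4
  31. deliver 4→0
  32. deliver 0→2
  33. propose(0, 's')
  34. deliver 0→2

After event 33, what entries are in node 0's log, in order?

z

[1] propose(0,'z') → N0(coor t1 [-])
[2] deliver 0→1 → N1(part t1 [-])
[3] deliver 1→0 → ∅
[4] deliver 0→2 → N2(part t1 [-])
[5] deliver 2→0 → ∅
[6] deliver 0→4 → N4(part t1 [-])
[7] deliver 4→0 → ∅
[8] deliver 0→3 → N3(part t1 [-])
[9] deliver 3→0 → N0(coor t1 [z])
[10] deliver 0→4 → N4(part t1 [z])
[11] deliver 0→2 → N2(part t1 [z])
[12] deliver 0→3 → N3(part t1 [z])
[13] deliver 0→1 → N1(part t1 [z])
[14] deliver 4→2 → ∅
[15] timeout(0) → N0(coor t2 [z])
[16] propose(0,'s') → N0(coor t3 [z])
[17] deliver 0→2 → N2(part t2 [z])
[18] deliver 2→0 → ∅
[19] deliver 0→3 → N3(part t2 [z])
[20] deliver 3→0 → ∅
[21] deliver 0→1 → N1(part t2 [z])
[22] deliver 1→0 → ∅
[23] deliver 1→3 → ∅
[24] deliver 3→4 → ∅
[25] propose(0,'p') → N0(coor t4 [z])
[26] deliver 0→3 → N3(part t3 [z])
[27] deliver 3→0 → ∅
[28] deliver 0→1 → N1(part t3 [z])
[29] deliver 1→0 → ∅
[30] deliver 0→4 → N4(part t2 [z])
[31] deliver 4→0 → ∅
[32] deliver 0→2 → N2(part t3 [z])
[33] propose(0,'s') → N0(coor t5 [z])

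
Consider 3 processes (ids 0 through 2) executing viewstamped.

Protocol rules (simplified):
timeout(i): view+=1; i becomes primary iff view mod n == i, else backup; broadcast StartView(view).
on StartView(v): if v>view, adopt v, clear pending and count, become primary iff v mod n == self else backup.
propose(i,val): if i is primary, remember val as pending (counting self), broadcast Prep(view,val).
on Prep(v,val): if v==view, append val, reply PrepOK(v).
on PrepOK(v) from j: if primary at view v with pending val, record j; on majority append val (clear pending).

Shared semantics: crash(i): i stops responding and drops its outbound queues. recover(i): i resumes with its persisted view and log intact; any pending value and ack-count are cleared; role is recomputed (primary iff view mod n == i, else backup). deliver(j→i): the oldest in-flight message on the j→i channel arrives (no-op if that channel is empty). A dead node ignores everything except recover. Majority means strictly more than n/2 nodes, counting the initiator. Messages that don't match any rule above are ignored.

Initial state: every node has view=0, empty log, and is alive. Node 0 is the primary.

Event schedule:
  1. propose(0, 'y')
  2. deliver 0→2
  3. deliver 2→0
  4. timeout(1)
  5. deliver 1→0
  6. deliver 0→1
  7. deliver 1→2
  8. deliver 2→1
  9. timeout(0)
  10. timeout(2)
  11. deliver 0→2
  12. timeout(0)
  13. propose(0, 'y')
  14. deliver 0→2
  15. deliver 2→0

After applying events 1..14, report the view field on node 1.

e1 propose(0,'y'): ·
e2 deliver 0→2: 2[back,v=0,y]
e3 deliver 2→0: 0[prim,v=0,y]
e4 timeout(1): 1[prim,v=1,-]
e5 deliver 1→0: 0[back,v=1,y]
e6 deliver 0→1: ·
e7 deliver 1→2: 2[back,v=1,y]
e8 deliver 2→1: ·
e9 timeout(0): 0[back,v=2,y]
e10 timeout(2): 2[prim,v=2,y]
e11 deliver 0→2: ·
e12 timeout(0): 0[prim,v=3,y]
e13 propose(0,'y'): ·
e14 deliver 0→2: 2[back,v=3,y]

1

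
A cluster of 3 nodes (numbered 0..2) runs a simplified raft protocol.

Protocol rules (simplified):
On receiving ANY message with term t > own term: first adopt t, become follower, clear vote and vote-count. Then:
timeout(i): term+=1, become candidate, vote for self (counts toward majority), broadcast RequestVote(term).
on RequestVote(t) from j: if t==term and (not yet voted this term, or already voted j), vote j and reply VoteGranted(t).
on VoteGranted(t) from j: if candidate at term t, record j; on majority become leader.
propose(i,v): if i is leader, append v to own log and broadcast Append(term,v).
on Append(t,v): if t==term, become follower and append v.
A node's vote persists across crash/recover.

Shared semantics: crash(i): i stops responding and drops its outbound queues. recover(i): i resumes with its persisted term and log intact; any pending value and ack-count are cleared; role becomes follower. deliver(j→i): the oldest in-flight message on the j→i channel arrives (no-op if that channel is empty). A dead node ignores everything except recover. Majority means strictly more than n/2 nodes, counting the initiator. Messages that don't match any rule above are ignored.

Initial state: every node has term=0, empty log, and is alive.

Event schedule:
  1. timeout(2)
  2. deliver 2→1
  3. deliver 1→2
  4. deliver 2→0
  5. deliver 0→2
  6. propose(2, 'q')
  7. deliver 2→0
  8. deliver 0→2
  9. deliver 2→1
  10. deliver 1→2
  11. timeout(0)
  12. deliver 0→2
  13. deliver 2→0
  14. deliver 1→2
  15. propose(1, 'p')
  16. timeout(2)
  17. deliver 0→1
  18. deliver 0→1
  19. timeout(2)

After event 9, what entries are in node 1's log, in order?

step 1 timeout(2): 2={cand,t=1,log=-}
step 2 deliver 2→1: 1={foll,t=1,log=-}
step 3 deliver 1→2: 2={lead,t=1,log=-}
step 4 deliver 2→0: 0={foll,t=1,log=-}
step 5 deliver 0→2: —
step 6 propose(2,'q'): 2={lead,t=1,log=q}
step 7 deliver 2→0: 0={foll,t=1,log=q}
step 8 deliver 0→2: —
step 9 deliver 2→1: 1={foll,t=1,log=q}

q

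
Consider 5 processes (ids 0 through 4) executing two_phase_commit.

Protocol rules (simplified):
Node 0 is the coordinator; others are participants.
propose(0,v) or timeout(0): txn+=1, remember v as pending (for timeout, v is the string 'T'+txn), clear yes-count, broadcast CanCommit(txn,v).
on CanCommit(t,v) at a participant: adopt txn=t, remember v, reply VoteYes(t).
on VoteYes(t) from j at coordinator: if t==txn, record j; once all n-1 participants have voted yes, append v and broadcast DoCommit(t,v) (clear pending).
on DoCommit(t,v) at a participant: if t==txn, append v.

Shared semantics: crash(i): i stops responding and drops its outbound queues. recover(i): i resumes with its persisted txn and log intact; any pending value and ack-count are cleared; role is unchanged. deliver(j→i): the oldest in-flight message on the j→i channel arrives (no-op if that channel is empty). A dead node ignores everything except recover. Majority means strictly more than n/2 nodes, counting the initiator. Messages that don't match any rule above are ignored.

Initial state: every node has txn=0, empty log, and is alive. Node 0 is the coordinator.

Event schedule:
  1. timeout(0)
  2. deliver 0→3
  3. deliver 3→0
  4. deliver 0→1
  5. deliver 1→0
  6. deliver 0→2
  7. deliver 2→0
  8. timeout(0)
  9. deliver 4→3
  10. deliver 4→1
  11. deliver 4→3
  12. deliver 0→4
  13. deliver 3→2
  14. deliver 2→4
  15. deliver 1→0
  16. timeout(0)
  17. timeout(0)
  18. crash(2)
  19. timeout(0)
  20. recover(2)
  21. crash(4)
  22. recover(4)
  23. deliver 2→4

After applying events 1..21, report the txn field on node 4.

1. timeout(0):  <0:coor t1 ->
2. deliver 0→3:  <3:part t1 ->
3. deliver 3→0:  nop
4. deliver 0→1:  <1:part t1 ->
5. deliver 1→0:  nop
6. deliver 0→2:  <2:part t1 ->
7. deliver 2→0:  nop
8. timeout(0):  <0:coor t2 ->
9. deliver 4→3:  nop
10. deliver 4→1:  nop
11. deliver 4→3:  nop
12. deliver 0→4:  <4:part t1 ->
13. deliver 3→2:  nop
14. deliver 2→4:  nop
15. deliver 1→0:  nop
16. timeout(0):  <0:coor t3 ->
17. timeout(0):  <0:coor t4 ->
18. crash(2):  <2:✗part t1 ->
19. timeout(0):  <0:coor t5 ->
20. recover(2):  <2:part t1 ->
21. crash(4):  <4:✗part t1 ->

1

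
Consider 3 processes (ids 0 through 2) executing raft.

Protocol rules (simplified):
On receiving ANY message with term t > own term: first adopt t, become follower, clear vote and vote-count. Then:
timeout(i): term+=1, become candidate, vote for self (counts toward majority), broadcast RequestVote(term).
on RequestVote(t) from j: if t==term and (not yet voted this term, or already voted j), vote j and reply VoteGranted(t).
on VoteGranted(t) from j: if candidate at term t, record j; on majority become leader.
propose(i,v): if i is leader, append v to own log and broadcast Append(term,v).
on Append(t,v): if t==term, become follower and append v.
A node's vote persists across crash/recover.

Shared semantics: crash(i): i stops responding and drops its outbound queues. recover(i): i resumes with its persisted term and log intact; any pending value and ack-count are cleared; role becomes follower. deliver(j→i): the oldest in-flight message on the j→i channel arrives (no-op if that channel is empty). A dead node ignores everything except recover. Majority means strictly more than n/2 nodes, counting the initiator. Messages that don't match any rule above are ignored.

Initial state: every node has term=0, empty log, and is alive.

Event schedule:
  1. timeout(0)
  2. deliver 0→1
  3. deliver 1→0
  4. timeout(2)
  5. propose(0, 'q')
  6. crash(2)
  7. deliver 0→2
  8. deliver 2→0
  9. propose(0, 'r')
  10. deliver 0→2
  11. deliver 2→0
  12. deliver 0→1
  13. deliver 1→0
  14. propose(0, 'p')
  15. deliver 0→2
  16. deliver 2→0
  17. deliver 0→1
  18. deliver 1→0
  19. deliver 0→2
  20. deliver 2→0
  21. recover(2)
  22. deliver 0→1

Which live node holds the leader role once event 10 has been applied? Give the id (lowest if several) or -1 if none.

after 1 — timeout(0): n0:cand/t1/[-]
after 2 — deliver 0→1: n1:foll/t1/[-]
after 3 — deliver 1→0: n0:lead/t1/[-]
after 4 — timeout(2): n2:cand/t1/[-]
after 5 — propose(0,'q'): n0:lead/t1/[q]
after 6 — crash(2): n2:✗cand/t1/[-]
after 7 — deliver 0→2: ·
after 8 — deliver 2→0: ·
after 9 — propose(0,'r'): n0:lead/t1/[q,r]
after 10 — deliver 0→2: ·

0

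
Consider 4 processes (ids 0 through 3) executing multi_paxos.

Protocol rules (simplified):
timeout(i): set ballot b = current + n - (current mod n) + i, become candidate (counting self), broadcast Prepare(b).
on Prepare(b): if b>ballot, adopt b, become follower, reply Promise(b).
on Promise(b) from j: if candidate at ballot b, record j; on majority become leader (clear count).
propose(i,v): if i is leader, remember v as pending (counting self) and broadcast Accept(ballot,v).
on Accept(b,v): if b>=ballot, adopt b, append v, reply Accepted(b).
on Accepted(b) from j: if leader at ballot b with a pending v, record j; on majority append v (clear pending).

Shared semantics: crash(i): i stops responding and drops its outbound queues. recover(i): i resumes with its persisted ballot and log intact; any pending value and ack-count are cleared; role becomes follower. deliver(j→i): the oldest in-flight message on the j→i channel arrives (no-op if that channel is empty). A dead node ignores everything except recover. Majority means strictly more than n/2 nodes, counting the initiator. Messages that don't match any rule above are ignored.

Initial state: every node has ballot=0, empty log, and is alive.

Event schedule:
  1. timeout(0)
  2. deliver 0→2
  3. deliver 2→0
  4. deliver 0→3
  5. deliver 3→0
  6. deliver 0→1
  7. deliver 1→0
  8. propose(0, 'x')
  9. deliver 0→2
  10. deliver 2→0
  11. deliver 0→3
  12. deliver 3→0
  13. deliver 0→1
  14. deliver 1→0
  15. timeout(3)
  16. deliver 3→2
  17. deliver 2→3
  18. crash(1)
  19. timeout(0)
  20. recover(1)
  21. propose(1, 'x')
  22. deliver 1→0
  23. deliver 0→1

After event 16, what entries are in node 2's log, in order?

step 1 timeout(0): 0={cand,b=4,log=-}
step 2 deliver 0→2: 2={foll,b=4,log=-}
step 3 deliver 2→0: —
step 4 deliver 0→3: 3={foll,b=4,log=-}
step 5 deliver 3→0: 0={lead,b=4,log=-}
step 6 deliver 0→1: 1={foll,b=4,log=-}
step 7 deliver 1→0: —
step 8 propose(0,'x'): —
step 9 deliver 0→2: 2={foll,b=4,log=x}
step 10 deliver 2→0: —
step 11 deliver 0→3: 3={foll,b=4,log=x}
step 12 deliver 3→0: 0={lead,b=4,log=x}
step 13 deliver 0→1: 1={foll,b=4,log=x}
step 14 deliver 1→0: —
step 15 timeout(3): 3={cand,b=11,log=x}
step 16 deliver 3→2: 2={foll,b=11,log=x}

x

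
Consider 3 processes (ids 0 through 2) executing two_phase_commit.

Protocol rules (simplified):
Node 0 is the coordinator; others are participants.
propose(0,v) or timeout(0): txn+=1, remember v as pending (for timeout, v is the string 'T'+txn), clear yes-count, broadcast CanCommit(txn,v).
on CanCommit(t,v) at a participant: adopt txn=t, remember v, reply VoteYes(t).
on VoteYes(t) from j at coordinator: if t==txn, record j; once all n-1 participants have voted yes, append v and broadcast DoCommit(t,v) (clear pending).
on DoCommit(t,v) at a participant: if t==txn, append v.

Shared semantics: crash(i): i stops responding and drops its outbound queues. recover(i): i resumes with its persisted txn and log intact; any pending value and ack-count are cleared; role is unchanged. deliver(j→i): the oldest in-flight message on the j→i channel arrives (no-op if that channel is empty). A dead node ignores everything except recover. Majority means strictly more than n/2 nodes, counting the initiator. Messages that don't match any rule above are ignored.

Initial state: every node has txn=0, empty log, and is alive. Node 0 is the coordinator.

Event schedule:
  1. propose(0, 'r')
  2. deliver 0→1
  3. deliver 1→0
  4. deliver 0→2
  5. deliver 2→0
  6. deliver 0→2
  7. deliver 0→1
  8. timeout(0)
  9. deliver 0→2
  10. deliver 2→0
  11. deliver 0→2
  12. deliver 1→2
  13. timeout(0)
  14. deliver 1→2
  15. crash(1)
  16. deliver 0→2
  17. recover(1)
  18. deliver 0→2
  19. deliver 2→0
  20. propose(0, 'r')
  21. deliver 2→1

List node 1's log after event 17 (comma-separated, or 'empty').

after 1 — propose(0,'r'): n0:coor/t1/[-]
after 2 — deliver 0→1: n1:part/t1/[-]
after 3 — deliver 1→0: ·
after 4 — deliver 0→2: n2:part/t1/[-]
after 5 — deliver 2→0: n0:coor/t1/[r]
after 6 — deliver 0→2: n2:part/t1/[r]
after 7 — deliver 0→1: n1:part/t1/[r]
after 8 — timeout(0): n0:coor/t2/[r]
after 9 — deliver 0→2: n2:part/t2/[r]
after 10 — deliver 2→0: ·
after 11 — deliver 0→2: ·
after 12 — deliver 1→2: ·
after 13 — timeout(0): n0:coor/t3/[r]
after 14 — deliver 1→2: ·
after 15 — crash(1): n1:✗part/t1/[r]
after 16 — deliver 0→2: n2:part/t3/[r]
after 17 — recover(1): n1:part/t1/[r]

r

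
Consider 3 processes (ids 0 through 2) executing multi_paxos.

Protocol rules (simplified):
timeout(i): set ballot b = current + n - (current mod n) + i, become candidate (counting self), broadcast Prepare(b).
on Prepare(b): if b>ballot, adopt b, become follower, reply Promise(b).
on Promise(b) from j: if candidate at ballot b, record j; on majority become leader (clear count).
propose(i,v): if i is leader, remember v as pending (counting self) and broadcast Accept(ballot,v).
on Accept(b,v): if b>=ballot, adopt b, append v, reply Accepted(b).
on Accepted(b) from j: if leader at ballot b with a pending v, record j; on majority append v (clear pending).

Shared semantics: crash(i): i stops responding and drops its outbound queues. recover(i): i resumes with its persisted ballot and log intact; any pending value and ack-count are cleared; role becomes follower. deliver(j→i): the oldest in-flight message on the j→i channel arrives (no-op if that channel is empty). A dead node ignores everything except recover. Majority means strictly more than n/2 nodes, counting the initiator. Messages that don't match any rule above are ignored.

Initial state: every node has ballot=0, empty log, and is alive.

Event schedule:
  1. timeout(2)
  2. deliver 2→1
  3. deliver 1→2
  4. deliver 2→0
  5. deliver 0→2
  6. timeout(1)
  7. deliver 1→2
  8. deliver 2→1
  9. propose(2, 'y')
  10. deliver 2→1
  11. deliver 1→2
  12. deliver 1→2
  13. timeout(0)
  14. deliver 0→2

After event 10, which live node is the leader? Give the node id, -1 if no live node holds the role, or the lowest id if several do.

1. timeout(2):  <2:cand b5 ->
2. deliver 2→1:  <1:foll b5 ->
3. deliver 1→2:  <2:lead b5 ->
4. deliver 2→0:  <0:foll b5 ->
5. deliver 0→2:  nop
6. timeout(1):  <1:cand b7 ->
7. deliver 1→2:  <2:foll b7 ->
8. deliver 2→1:  <1:lead b7 ->
9. propose(2,'y'):  nop
10. deliver 2→1:  nop

1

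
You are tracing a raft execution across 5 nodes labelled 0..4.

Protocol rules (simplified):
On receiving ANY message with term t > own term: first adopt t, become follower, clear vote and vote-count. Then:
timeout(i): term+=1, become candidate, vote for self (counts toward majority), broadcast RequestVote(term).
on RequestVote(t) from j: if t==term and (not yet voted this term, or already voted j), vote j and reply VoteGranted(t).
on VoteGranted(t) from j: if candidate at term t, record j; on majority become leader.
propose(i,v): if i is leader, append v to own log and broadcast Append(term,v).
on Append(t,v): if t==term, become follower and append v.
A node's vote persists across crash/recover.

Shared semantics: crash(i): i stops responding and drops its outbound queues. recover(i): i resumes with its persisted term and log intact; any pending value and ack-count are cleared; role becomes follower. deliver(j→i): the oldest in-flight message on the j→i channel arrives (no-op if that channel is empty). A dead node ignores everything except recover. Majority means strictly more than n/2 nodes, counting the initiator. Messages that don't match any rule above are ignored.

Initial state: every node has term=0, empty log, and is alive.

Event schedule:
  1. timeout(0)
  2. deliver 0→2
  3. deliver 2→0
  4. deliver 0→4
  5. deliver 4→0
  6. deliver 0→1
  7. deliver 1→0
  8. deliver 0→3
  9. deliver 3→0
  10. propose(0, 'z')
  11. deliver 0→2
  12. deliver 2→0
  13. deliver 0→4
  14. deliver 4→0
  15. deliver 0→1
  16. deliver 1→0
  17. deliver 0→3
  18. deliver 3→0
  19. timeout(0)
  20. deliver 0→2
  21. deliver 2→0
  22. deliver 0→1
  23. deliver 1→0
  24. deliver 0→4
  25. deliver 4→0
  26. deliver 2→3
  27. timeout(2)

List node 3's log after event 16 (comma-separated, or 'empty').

empty

after 1 — timeout(0): n0:cand/t1/[-]
after 2 — deliver 0→2: n2:foll/t1/[-]
after 3 — deliver 2→0: ·
after 4 — deliver 0→4: n4:foll/t1/[-]
after 5 — deliver 4→0: n0:lead/t1/[-]
after 6 — deliver 0→1: n1:foll/t1/[-]
after 7 — deliver 1→0: ·
after 8 — deliver 0→3: n3:foll/t1/[-]
after 9 — deliver 3→0: ·
after 10 — propose(0,'z'): n0:lead/t1/[z]
after 11 — deliver 0→2: n2:foll/t1/[z]
after 12 — deliver 2→0: ·
after 13 — deliver 0→4: n4:foll/t1/[z]
after 14 — deliver 4→0: ·
after 15 — deliver 0→1: n1:foll/t1/[z]
after 16 — deliver 1→0: ·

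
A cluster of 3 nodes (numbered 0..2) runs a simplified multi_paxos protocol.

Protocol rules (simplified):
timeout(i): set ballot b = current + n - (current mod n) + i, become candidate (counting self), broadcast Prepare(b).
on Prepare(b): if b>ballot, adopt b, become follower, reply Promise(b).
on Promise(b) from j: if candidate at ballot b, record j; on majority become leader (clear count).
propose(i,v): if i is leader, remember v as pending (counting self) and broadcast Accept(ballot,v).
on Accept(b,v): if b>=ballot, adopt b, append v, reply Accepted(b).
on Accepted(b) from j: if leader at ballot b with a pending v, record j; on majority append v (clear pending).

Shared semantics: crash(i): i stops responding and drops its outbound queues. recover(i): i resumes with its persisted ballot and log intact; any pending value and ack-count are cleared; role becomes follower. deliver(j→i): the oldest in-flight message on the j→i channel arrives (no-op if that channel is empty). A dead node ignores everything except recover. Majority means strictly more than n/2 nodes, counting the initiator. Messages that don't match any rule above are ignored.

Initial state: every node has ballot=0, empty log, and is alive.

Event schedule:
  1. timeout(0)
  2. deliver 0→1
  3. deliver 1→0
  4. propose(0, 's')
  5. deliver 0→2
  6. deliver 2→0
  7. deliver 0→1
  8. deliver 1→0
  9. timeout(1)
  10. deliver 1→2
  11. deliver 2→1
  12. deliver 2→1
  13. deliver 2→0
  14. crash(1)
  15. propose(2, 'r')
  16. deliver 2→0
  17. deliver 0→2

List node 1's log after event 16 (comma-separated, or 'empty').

after 1 — timeout(0): n0:cand/b3/[-]
after 2 — deliver 0→1: n1:foll/b3/[-]
after 3 — deliver 1→0: n0:lead/b3/[-]
after 4 — propose(0,'s'): ·
after 5 — deliver 0→2: n2:foll/b3/[-]
after 6 — deliver 2→0: ·
after 7 — deliver 0→1: n1:foll/b3/[s]
after 8 — deliver 1→0: n0:lead/b3/[s]
after 9 — timeout(1): n1:cand/b7/[s]
after 10 — deliver 1→2: n2:foll/b7/[-]
after 11 — deliver 2→1: n1:lead/b7/[s]
after 12 — deliver 2→1: ·
after 13 — deliver 2→0: ·
after 14 — crash(1): n1:✗lead/b7/[s]
after 15 — propose(2,'r'): ·
after 16 — deliver 2→0: ·

s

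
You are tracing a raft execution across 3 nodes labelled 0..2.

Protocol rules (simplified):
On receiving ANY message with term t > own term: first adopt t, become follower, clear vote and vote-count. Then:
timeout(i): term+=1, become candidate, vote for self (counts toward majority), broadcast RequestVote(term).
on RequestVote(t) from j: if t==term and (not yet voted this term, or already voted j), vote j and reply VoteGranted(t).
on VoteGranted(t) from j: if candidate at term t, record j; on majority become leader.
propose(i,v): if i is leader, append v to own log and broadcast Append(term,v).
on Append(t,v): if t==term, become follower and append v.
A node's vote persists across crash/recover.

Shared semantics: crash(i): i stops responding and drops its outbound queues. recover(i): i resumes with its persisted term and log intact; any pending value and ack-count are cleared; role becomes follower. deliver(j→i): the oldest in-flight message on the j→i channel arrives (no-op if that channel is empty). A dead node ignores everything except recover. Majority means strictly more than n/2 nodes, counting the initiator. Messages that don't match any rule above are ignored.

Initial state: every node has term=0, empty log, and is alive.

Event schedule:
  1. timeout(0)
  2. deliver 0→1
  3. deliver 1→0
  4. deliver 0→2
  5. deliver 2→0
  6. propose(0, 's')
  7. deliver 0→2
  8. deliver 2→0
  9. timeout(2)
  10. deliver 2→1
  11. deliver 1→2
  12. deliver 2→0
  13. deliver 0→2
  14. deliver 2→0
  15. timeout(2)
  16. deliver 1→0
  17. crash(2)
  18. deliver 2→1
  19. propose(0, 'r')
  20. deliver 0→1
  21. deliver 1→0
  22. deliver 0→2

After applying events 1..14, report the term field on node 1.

2

step 1 timeout(0): 0={cand,t=1,log=-}
step 2 deliver 0→1: 1={foll,t=1,log=-}
step 3 deliver 1→0: 0={lead,t=1,log=-}
step 4 deliver 0→2: 2={foll,t=1,log=-}
step 5 deliver 2→0: —
step 6 propose(0,'s'): 0={lead,t=1,log=s}
step 7 deliver 0→2: 2={foll,t=1,log=s}
step 8 deliver 2→0: —
step 9 timeout(2): 2={cand,t=2,log=s}
step 10 deliver 2→1: 1={foll,t=2,log=-}
step 11 deliver 1→2: 2={lead,t=2,log=s}
step 12 deliver 2→0: 0={foll,t=2,log=s}
step 13 deliver 0→2: —
step 14 deliver 2→0: —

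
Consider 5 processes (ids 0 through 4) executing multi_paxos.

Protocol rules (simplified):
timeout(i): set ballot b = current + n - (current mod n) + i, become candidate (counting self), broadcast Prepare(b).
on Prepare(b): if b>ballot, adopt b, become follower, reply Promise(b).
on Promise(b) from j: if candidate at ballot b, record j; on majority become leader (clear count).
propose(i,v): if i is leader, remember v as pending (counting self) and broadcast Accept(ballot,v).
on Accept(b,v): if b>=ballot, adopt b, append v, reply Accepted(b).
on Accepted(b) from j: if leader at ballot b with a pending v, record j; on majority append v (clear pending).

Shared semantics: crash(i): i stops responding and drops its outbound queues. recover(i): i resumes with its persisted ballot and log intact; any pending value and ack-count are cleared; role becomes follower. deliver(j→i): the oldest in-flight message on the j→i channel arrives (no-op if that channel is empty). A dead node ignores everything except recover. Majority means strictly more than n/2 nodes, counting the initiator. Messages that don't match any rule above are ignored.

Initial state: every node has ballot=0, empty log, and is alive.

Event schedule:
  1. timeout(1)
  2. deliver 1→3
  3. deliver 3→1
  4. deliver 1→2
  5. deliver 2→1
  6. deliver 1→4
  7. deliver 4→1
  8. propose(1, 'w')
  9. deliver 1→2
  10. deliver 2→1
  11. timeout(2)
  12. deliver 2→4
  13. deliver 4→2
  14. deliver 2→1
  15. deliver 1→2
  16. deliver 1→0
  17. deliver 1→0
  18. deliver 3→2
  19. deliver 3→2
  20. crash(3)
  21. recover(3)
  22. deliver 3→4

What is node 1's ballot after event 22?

12

e1 timeout(1): 1[cand,b=6,-]
e2 deliver 1→3: 3[foll,b=6,-]
e3 deliver 3→1: ·
e4 deliver 1→2: 2[foll,b=6,-]
e5 deliver 2→1: 1[lead,b=6,-]
e6 deliver 1→4: 4[foll,b=6,-]
e7 deliver 4→1: ·
e8 propose(1,'w'): ·
e9 deliver 1→2: 2[foll,b=6,w]
e10 deliver 2→1: ·
e11 timeout(2): 2[cand,b=12,w]
e12 deliver 2→4: 4[foll,b=12,-]
e13 deliver 4→2: ·
e14 deliver 2→1: 1[foll,b=12,-]
e15 deliver 1→2: 2[lead,b=12,w]
e16 deliver 1→0: 0[foll,b=6,-]
e17 deliver 1→0: 0[foll,b=6,w]
e18 deliver 3→2: ·
e19 deliver 3→2: ·
e20 crash(3): 3[✗foll,b=6,-]
e21 recover(3): 3[foll,b=6,-]
e22 deliver 3→4: ·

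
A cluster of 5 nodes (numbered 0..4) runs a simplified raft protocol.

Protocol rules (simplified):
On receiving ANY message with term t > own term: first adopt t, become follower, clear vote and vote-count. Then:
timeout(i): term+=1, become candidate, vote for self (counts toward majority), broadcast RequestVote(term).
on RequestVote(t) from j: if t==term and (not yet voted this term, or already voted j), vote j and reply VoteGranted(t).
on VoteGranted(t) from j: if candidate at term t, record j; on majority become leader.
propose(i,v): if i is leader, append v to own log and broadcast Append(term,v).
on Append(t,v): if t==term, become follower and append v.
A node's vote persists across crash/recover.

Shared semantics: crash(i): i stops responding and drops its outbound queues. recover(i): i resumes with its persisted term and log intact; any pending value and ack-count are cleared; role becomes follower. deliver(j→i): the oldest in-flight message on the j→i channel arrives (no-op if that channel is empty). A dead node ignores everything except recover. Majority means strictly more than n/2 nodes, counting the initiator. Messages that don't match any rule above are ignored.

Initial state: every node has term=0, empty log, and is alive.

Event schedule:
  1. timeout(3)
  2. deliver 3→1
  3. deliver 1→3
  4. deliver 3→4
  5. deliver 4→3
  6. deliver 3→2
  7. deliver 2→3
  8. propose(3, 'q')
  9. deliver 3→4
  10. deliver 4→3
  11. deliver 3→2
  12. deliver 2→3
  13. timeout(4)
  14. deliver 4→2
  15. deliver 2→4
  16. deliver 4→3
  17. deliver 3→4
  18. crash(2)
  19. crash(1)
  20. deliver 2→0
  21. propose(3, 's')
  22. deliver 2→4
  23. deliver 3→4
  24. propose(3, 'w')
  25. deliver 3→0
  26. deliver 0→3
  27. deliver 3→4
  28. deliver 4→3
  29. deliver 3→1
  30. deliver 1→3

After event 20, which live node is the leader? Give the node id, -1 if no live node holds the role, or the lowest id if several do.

after 1 — timeout(3): n3:cand/t1/[-]
after 2 — deliver 3→1: n1:foll/t1/[-]
after 3 — deliver 1→3: ·
after 4 — deliver 3→4: n4:foll/t1/[-]
after 5 — deliver 4→3: n3:lead/t1/[-]
after 6 — deliver 3→2: n2:foll/t1/[-]
after 7 — deliver 2→3: ·
after 8 — propose(3,'q'): n3:lead/t1/[q]
after 9 — deliver 3→4: n4:foll/t1/[q]
after 10 — deliver 4→3: ·
after 11 — deliver 3→2: n2:foll/t1/[q]
after 12 — deliver 2→3: ·
after 13 — timeout(4): n4:cand/t2/[q]
after 14 — deliver 4→2: n2:foll/t2/[q]
after 15 — deliver 2→4: ·
after 16 — deliver 4→3: n3:foll/t2/[q]
after 17 — deliver 3→4: n4:lead/t2/[q]
after 18 — crash(2): n2:✗foll/t2/[q]
after 19 — crash(1): n1:✗foll/t1/[-]
after 20 — deliver 2→0: ·

4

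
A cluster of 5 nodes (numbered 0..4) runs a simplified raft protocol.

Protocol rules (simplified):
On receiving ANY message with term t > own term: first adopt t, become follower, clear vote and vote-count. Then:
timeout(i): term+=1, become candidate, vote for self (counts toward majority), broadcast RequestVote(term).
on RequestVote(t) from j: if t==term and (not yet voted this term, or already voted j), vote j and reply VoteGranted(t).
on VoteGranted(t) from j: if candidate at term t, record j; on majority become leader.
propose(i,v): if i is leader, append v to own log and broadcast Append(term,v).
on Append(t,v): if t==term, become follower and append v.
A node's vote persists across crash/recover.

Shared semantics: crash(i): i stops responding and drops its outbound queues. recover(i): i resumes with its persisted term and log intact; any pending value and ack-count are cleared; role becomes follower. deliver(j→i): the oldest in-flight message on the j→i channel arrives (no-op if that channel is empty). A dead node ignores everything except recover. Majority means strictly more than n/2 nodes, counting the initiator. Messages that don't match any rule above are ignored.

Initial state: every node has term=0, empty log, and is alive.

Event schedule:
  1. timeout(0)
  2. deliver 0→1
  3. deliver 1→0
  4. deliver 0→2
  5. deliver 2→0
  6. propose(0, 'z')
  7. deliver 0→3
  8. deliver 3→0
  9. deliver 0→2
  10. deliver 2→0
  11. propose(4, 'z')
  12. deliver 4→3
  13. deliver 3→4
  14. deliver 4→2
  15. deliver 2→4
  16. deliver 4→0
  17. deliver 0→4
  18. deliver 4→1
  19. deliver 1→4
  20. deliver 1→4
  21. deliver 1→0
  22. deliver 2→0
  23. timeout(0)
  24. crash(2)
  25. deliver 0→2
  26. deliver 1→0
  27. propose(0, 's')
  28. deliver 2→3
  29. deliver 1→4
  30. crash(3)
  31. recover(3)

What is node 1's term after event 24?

1

e1 timeout(0): 0[cand,t=1,-]
e2 deliver 0→1: 1[foll,t=1,-]
e3 deliver 1→0: ·
e4 deliver 0→2: 2[foll,t=1,-]
e5 deliver 2→0: 0[lead,t=1,-]
e6 propose(0,'z'): 0[lead,t=1,z]
e7 deliver 0→3: 3[foll,t=1,-]
e8 deliver 3→0: ·
e9 deliver 0→2: 2[foll,t=1,z]
e10 deliver 2→0: ·
e11 propose(4,'z'): ·
e12 deliver 4→3: ·
e13 deliver 3→4: ·
e14 deliver 4→2: ·
e15 deliver 2→4: ·
e16 deliver 4→0: ·
e17 deliver 0→4: 4[foll,t=1,-]
e18 deliver 4→1: ·
e19 deliver 1→4: ·
e20 deliver 1→4: ·
e21 deliver 1→0: ·
e22 deliver 2→0: ·
e23 timeout(0): 0[cand,t=2,z]
e24 crash(2): 2[✗foll,t=1,z]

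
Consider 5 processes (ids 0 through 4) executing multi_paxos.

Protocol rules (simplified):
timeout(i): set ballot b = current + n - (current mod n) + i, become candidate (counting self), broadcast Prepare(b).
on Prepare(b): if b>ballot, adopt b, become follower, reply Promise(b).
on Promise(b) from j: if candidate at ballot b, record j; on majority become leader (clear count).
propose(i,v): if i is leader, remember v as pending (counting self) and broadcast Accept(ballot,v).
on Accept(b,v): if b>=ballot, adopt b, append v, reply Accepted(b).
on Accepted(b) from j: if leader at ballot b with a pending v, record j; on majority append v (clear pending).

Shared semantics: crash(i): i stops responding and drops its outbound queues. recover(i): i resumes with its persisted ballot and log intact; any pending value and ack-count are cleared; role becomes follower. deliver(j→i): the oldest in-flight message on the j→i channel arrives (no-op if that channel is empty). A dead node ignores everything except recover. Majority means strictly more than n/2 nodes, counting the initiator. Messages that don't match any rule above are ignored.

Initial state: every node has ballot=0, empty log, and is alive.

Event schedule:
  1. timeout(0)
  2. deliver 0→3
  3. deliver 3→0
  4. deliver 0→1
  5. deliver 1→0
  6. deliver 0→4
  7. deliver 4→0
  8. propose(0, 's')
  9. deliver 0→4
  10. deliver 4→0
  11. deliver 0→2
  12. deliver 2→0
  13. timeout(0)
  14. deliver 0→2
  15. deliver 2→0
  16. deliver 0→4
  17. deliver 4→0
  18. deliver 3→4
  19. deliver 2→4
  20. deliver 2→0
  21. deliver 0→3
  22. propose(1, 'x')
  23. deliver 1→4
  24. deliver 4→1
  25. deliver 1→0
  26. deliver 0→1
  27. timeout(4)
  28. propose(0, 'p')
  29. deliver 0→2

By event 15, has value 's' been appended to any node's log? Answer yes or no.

yes

e1 timeout(0): 0[cand,b=5,-]
e2 deliver 0→3: 3[foll,b=5,-]
e3 deliver 3→0: ·
e4 deliver 0→1: 1[foll,b=5,-]
e5 deliver 1→0: 0[lead,b=5,-]
e6 deliver 0→4: 4[foll,b=5,-]
e7 deliver 4→0: ·
e8 propose(0,'s'): ·
e9 deliver 0→4: 4[foll,b=5,s]
e10 deliver 4→0: ·
e11 deliver 0→2: 2[foll,b=5,-]
e12 deliver 2→0: ·
e13 timeout(0): 0[cand,b=10,-]
e14 deliver 0→2: 2[foll,b=5,s]
e15 deliver 2→0: ·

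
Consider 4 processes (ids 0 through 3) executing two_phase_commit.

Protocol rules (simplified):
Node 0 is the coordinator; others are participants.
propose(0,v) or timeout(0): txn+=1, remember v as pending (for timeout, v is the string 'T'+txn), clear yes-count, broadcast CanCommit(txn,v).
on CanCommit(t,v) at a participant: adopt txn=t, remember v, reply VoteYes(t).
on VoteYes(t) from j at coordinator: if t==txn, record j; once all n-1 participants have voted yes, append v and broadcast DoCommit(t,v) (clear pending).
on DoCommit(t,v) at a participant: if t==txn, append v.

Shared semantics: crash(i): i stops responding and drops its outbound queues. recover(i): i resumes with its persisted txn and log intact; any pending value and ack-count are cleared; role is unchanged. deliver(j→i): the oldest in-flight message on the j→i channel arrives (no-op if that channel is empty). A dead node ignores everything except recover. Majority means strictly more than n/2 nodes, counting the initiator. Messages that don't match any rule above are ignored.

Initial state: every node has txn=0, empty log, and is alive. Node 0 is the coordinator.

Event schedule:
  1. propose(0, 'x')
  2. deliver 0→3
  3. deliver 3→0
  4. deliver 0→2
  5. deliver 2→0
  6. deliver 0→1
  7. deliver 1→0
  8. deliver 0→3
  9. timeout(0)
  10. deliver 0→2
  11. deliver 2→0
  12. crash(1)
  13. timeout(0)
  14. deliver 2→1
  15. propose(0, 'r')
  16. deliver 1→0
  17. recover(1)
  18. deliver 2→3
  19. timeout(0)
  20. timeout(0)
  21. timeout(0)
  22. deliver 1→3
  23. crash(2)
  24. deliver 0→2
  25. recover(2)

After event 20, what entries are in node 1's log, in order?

empty

after 1 — propose(0,'x'): n0:coor/t1/[-]
after 2 — deliver 0→3: n3:part/t1/[-]
after 3 — deliver 3→0: ·
after 4 — deliver 0→2: n2:part/t1/[-]
after 5 — deliver 2→0: ·
after 6 — deliver 0→1: n1:part/t1/[-]
after 7 — deliver 1→0: n0:coor/t1/[x]
after 8 — deliver 0→3: n3:part/t1/[x]
after 9 — timeout(0): n0:coor/t2/[x]
after 10 — deliver 0→2: n2:part/t1/[x]
after 11 — deliver 2→0: ·
after 12 — crash(1): n1:✗part/t1/[-]
after 13 — timeout(0): n0:coor/t3/[x]
after 14 — deliver 2→1: ·
after 15 — propose(0,'r'): n0:coor/t4/[x]
after 16 — deliver 1→0: ·
after 17 — recover(1): n1:part/t1/[-]
after 18 — deliver 2→3: ·
after 19 — timeout(0): n0:coor/t5/[x]
after 20 — timeout(0): n0:coor/t6/[x]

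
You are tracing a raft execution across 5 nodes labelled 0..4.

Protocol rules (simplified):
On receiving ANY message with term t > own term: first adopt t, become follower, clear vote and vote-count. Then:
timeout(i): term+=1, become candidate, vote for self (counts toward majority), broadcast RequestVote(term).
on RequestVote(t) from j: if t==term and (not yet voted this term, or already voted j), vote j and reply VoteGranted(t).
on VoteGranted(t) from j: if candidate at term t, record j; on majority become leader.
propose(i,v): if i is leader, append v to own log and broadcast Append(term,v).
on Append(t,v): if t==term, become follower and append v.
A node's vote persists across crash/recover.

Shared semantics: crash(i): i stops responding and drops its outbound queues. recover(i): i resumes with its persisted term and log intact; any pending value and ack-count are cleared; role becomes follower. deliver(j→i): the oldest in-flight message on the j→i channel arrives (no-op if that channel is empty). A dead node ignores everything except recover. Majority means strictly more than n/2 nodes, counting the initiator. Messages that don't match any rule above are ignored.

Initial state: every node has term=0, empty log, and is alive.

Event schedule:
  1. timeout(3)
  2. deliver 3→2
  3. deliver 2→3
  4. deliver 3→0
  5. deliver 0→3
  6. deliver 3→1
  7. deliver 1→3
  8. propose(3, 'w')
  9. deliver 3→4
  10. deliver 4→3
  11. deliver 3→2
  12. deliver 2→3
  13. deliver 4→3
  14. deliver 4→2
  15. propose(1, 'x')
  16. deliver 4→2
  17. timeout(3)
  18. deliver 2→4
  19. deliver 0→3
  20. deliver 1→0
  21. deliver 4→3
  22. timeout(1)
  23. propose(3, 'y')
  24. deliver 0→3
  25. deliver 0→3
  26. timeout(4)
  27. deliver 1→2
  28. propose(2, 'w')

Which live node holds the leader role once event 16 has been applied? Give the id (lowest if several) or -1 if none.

3

step 1 timeout(3): 3={cand,t=1,log=-}
step 2 deliver 3→2: 2={foll,t=1,log=-}
step 3 deliver 2→3: —
step 4 deliver 3→0: 0={foll,t=1,log=-}
step 5 deliver 0→3: 3={lead,t=1,log=-}
step 6 deliver 3→1: 1={foll,t=1,log=-}
step 7 deliver 1→3: —
step 8 propose(3,'w'): 3={lead,t=1,log=w}
step 9 deliver 3→4: 4={foll,t=1,log=-}
step 10 deliver 4→3: —
step 11 deliver 3→2: 2={foll,t=1,log=w}
step 12 deliver 2→3: —
step 13 deliver 4→3: —
step 14 deliver 4→2: —
step 15 propose(1,'x'): —
step 16 deliver 4→2: —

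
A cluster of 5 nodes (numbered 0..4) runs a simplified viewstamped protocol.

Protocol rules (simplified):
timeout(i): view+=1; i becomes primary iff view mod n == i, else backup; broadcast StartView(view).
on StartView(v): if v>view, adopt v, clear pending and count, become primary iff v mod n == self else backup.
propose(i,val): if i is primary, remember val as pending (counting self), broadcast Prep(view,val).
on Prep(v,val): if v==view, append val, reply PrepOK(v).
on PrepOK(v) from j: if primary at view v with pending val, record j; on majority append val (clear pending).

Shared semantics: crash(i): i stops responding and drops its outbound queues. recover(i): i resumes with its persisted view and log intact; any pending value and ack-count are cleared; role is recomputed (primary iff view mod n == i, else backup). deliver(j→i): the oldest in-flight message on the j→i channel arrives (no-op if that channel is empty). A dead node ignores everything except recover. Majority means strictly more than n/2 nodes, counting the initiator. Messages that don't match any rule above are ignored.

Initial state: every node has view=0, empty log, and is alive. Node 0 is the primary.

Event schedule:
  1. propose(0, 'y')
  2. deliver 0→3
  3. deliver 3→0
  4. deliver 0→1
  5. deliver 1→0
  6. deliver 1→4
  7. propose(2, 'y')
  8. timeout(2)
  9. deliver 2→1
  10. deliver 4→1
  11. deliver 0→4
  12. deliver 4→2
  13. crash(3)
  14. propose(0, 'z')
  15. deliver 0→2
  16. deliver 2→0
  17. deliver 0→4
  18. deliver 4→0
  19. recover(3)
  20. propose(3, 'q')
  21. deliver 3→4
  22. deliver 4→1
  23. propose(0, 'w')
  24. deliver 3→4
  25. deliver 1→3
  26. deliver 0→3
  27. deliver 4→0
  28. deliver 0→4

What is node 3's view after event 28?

0

step 1 propose(0,'y'): —
step 2 deliver 0→3: 3={back,v=0,log=y}
step 3 deliver 3→0: —
step 4 deliver 0→1: 1={back,v=0,log=y}
step 5 deliver 1→0: 0={prim,v=0,log=y}
step 6 deliver 1→4: —
step 7 propose(2,'y'): —
step 8 timeout(2): 2={back,v=1,log=-}
step 9 deliver 2→1: 1={prim,v=1,log=y}
step 10 deliver 4→1: —
step 11 deliver 0→4: 4={back,v=0,log=y}
step 12 deliver 4→2: —
step 13 crash(3): 3={✗back,v=0,log=y}
step 14 propose(0,'z'): —
step 15 deliver 0→2: —
step 16 deliver 2→0: 0={back,v=1,log=y}
step 17 deliver 0→4: 4={back,v=0,log=y,z}
step 18 deliver 4→0: —
step 19 recover(3): 3={back,v=0,log=y}
step 20 propose(3,'q'): —
step 21 deliver 3→4: —
step 22 deliver 4→1: —
step 23 propose(0,'w'): —
step 24 deliver 3→4: —
step 25 deliver 1→3: —
step 26 deliver 0→3: 3={back,v=0,log=y,z}
step 27 deliver 4→0: —
step 28 deliver 0→4: —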